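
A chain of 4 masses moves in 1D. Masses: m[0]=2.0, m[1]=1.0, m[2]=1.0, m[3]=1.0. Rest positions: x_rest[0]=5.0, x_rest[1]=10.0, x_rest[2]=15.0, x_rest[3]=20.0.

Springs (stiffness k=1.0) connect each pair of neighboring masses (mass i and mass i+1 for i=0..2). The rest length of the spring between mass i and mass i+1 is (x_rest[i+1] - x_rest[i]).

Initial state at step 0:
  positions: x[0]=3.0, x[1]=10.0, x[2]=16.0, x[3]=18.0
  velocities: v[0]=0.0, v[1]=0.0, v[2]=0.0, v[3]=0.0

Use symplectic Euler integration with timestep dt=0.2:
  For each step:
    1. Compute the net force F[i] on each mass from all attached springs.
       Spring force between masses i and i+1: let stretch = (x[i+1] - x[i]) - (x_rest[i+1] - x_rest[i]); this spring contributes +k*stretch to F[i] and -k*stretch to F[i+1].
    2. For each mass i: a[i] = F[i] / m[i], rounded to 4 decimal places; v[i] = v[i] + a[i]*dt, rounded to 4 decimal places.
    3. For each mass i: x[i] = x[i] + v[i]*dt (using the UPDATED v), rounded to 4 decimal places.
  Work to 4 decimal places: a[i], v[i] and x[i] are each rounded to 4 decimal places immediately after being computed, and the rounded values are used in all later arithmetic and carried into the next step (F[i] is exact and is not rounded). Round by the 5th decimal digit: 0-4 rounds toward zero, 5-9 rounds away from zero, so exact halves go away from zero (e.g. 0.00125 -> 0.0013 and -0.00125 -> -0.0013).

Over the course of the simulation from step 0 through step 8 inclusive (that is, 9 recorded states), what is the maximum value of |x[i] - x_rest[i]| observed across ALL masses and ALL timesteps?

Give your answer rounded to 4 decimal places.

Step 0: x=[3.0000 10.0000 16.0000 18.0000] v=[0.0000 0.0000 0.0000 0.0000]
Step 1: x=[3.0400 9.9600 15.8400 18.1200] v=[0.2000 -0.2000 -0.8000 0.6000]
Step 2: x=[3.1184 9.8784 15.5360 18.3488] v=[0.3920 -0.4080 -1.5200 1.1440]
Step 3: x=[3.2320 9.7527 15.1182 18.6651] v=[0.5680 -0.6285 -2.0890 1.5814]
Step 4: x=[3.3760 9.5808 14.6277 19.0395] v=[0.7201 -0.8595 -2.4527 1.8720]
Step 5: x=[3.5441 9.3626 14.1118 19.4374] v=[0.8406 -1.0911 -2.5797 1.9896]
Step 6: x=[3.7286 9.1016 13.6189 19.8223] v=[0.9225 -1.3050 -2.4644 1.9245]
Step 7: x=[3.9206 8.8064 13.1935 20.1591] v=[0.9598 -1.4761 -2.1272 1.6838]
Step 8: x=[4.1103 8.4912 12.8712 20.4172] v=[0.9484 -1.5758 -1.6115 1.2907]
Max displacement = 2.1288

Answer: 2.1288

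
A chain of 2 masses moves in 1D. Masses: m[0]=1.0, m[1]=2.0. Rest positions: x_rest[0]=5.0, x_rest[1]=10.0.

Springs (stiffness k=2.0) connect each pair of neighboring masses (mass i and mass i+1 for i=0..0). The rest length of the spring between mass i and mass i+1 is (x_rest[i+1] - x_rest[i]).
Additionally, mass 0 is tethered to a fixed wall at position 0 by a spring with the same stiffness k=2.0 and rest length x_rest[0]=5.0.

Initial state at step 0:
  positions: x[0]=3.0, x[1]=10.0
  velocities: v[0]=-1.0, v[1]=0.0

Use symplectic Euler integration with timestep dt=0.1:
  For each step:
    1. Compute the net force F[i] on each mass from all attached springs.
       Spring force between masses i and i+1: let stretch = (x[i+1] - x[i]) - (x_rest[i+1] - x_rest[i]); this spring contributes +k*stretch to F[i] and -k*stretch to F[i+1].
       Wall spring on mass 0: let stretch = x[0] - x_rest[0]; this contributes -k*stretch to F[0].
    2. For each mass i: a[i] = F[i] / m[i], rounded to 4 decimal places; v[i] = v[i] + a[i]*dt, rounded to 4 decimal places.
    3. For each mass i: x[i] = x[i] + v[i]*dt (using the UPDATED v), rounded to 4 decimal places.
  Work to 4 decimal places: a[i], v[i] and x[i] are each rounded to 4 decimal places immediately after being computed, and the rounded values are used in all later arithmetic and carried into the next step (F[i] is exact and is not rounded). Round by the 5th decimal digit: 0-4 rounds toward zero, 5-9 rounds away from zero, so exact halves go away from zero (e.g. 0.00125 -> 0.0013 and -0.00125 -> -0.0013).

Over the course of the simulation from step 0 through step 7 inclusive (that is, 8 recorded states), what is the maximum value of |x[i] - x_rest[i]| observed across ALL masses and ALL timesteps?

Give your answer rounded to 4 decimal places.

Answer: 2.0200

Derivation:
Step 0: x=[3.0000 10.0000] v=[-1.0000 0.0000]
Step 1: x=[2.9800 9.9800] v=[-0.2000 -0.2000]
Step 2: x=[3.0404 9.9400] v=[0.6040 -0.4000]
Step 3: x=[3.1780 9.8810] v=[1.3758 -0.5900]
Step 4: x=[3.3861 9.8050] v=[2.0808 -0.7603]
Step 5: x=[3.6548 9.7148] v=[2.6874 -0.9022]
Step 6: x=[3.9716 9.6140] v=[3.1684 -1.0082]
Step 7: x=[4.3219 9.5068] v=[3.5026 -1.0724]
Max displacement = 2.0200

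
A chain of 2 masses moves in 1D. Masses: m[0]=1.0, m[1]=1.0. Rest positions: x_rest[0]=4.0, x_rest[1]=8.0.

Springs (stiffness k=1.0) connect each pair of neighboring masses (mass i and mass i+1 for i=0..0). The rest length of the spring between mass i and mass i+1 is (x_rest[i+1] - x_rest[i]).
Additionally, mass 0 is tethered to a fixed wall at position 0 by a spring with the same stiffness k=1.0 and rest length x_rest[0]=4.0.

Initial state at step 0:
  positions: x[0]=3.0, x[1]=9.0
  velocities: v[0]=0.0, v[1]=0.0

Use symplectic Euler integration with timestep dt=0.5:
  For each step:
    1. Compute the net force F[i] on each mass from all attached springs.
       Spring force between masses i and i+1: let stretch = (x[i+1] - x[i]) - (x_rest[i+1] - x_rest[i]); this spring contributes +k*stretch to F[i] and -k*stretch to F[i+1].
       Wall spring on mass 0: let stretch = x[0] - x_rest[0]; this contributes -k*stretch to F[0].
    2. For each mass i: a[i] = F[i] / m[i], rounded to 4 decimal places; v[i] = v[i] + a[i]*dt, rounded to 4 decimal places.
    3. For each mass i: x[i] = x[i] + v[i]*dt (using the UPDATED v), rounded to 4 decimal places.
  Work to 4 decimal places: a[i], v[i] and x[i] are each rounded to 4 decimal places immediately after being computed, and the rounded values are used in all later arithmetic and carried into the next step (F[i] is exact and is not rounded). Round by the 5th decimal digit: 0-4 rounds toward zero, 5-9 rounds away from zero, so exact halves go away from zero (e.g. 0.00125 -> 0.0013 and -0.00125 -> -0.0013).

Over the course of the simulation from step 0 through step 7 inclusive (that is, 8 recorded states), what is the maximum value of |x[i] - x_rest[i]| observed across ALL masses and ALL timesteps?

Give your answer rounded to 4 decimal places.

Step 0: x=[3.0000 9.0000] v=[0.0000 0.0000]
Step 1: x=[3.7500 8.5000] v=[1.5000 -1.0000]
Step 2: x=[4.7500 7.8125] v=[2.0000 -1.3750]
Step 3: x=[5.3282 7.3594] v=[1.1563 -0.9063]
Step 4: x=[5.0821 7.3985] v=[-0.4922 0.0781]
Step 5: x=[4.1446 7.8585] v=[-1.8751 0.9199]
Step 6: x=[3.0994 8.3900] v=[-2.0905 1.0630]
Step 7: x=[2.6020 8.5989] v=[-0.9949 0.4177]
Max displacement = 1.3980

Answer: 1.3980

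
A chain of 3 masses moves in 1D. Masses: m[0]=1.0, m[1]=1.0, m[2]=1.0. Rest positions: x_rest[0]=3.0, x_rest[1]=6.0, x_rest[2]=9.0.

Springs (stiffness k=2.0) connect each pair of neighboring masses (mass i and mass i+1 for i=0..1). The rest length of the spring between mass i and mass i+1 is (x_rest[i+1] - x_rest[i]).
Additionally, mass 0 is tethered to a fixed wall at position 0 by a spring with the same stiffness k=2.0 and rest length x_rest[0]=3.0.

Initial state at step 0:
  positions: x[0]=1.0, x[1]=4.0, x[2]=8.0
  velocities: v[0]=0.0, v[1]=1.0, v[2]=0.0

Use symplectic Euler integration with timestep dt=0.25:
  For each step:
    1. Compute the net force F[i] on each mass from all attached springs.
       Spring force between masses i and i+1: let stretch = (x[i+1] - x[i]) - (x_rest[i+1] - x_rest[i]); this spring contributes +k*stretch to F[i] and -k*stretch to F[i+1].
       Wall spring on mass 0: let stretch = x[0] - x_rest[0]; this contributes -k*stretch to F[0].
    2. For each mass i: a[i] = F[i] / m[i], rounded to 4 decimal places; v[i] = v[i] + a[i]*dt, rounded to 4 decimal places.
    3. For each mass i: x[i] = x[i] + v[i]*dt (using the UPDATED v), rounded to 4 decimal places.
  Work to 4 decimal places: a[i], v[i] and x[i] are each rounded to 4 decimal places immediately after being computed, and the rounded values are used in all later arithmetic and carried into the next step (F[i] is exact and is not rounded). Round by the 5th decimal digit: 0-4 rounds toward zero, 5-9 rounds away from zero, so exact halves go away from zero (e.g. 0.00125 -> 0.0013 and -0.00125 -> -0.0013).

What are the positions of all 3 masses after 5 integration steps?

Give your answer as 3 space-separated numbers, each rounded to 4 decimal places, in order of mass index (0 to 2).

Answer: 3.7124 5.8044 7.4757

Derivation:
Step 0: x=[1.0000 4.0000 8.0000] v=[0.0000 1.0000 0.0000]
Step 1: x=[1.2500 4.3750 7.8750] v=[1.0000 1.5000 -0.5000]
Step 2: x=[1.7344 4.7969 7.6875] v=[1.9375 1.6875 -0.7500]
Step 3: x=[2.3848 5.1973 7.5137] v=[2.6016 1.6016 -0.6953]
Step 4: x=[3.0887 5.5357 7.4253] v=[2.8155 1.3536 -0.3535]
Step 5: x=[3.7124 5.8044 7.4757] v=[2.4947 1.0749 0.2017]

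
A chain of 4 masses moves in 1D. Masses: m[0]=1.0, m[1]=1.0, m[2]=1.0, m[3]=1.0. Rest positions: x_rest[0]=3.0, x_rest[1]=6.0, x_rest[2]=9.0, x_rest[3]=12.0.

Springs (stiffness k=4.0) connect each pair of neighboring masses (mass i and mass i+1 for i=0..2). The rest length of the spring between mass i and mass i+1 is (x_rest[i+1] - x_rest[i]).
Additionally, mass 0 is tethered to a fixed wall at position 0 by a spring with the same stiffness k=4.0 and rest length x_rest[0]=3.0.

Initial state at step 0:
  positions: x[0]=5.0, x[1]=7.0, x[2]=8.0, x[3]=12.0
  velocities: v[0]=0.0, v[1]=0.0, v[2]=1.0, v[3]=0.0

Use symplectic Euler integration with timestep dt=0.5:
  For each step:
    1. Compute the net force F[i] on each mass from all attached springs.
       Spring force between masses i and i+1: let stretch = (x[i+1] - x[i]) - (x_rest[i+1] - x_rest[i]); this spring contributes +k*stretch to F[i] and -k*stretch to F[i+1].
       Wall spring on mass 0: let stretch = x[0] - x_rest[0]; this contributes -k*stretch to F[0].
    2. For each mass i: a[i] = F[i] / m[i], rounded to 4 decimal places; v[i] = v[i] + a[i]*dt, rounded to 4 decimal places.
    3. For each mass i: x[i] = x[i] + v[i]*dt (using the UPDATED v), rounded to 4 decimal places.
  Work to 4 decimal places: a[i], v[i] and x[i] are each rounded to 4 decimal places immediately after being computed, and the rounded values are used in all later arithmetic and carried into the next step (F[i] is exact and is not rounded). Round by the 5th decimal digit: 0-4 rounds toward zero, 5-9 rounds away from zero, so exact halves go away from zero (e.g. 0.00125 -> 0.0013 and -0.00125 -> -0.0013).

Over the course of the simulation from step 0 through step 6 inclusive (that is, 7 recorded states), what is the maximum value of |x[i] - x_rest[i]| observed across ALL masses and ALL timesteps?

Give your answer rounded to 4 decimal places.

Step 0: x=[5.0000 7.0000 8.0000 12.0000] v=[0.0000 0.0000 1.0000 0.0000]
Step 1: x=[2.0000 6.0000 11.5000 11.0000] v=[-6.0000 -2.0000 7.0000 -2.0000]
Step 2: x=[1.0000 6.5000 9.0000 13.5000] v=[-2.0000 1.0000 -5.0000 5.0000]
Step 3: x=[4.5000 4.0000 8.5000 14.5000] v=[7.0000 -5.0000 -1.0000 2.0000]
Step 4: x=[3.0000 6.5000 9.5000 12.5000] v=[-3.0000 5.0000 2.0000 -4.0000]
Step 5: x=[2.0000 8.5000 10.5000 10.5000] v=[-2.0000 4.0000 2.0000 -4.0000]
Step 6: x=[5.5000 6.0000 9.5000 11.5000] v=[7.0000 -5.0000 -2.0000 2.0000]
Max displacement = 2.5000

Answer: 2.5000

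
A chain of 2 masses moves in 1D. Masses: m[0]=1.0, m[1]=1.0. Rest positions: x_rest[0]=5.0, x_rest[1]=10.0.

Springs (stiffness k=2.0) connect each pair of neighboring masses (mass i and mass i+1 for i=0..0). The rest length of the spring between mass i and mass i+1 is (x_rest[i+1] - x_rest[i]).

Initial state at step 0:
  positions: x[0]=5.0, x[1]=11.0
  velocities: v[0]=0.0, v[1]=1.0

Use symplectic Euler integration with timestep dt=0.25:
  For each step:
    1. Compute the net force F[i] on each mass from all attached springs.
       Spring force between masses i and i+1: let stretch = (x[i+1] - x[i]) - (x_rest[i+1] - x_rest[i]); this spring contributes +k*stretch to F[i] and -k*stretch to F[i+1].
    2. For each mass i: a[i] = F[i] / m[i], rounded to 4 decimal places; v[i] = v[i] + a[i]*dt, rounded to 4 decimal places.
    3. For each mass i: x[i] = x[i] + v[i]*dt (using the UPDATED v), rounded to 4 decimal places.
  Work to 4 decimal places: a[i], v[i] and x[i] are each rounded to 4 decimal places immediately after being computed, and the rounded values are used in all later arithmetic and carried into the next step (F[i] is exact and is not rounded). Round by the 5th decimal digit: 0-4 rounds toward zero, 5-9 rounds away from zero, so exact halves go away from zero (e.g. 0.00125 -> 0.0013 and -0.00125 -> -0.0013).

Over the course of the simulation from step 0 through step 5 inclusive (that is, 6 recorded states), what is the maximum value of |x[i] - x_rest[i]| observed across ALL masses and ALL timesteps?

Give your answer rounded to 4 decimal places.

Answer: 1.4591

Derivation:
Step 0: x=[5.0000 11.0000] v=[0.0000 1.0000]
Step 1: x=[5.1250 11.1250] v=[0.5000 0.5000]
Step 2: x=[5.3750 11.1250] v=[1.0000 0.0000]
Step 3: x=[5.7188 11.0313] v=[1.3750 -0.3750]
Step 4: x=[6.1016 10.8985] v=[1.5313 -0.5313]
Step 5: x=[6.4591 10.7911] v=[1.4298 -0.4298]
Max displacement = 1.4591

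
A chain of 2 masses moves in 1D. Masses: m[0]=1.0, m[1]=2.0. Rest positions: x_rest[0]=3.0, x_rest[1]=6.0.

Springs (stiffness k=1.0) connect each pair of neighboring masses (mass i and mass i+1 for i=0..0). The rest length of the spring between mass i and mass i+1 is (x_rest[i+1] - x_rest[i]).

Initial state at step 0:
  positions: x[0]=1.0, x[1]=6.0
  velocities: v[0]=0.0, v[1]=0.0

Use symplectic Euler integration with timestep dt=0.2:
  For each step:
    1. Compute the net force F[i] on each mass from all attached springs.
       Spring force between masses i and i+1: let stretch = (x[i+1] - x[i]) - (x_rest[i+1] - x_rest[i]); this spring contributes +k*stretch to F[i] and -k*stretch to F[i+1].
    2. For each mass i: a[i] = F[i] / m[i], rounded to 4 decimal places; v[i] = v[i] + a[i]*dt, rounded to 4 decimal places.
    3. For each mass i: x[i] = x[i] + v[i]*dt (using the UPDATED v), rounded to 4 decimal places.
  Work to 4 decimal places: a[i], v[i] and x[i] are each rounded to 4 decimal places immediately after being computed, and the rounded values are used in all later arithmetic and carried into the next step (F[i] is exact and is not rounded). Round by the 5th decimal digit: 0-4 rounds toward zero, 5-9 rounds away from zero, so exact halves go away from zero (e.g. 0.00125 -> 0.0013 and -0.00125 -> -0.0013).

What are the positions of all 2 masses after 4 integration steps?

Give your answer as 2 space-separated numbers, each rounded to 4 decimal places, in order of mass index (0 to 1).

Answer: 1.7300 5.6350

Derivation:
Step 0: x=[1.0000 6.0000] v=[0.0000 0.0000]
Step 1: x=[1.0800 5.9600] v=[0.4000 -0.2000]
Step 2: x=[1.2352 5.8824] v=[0.7760 -0.3880]
Step 3: x=[1.4563 5.7719] v=[1.1054 -0.5527]
Step 4: x=[1.7300 5.6350] v=[1.3685 -0.6843]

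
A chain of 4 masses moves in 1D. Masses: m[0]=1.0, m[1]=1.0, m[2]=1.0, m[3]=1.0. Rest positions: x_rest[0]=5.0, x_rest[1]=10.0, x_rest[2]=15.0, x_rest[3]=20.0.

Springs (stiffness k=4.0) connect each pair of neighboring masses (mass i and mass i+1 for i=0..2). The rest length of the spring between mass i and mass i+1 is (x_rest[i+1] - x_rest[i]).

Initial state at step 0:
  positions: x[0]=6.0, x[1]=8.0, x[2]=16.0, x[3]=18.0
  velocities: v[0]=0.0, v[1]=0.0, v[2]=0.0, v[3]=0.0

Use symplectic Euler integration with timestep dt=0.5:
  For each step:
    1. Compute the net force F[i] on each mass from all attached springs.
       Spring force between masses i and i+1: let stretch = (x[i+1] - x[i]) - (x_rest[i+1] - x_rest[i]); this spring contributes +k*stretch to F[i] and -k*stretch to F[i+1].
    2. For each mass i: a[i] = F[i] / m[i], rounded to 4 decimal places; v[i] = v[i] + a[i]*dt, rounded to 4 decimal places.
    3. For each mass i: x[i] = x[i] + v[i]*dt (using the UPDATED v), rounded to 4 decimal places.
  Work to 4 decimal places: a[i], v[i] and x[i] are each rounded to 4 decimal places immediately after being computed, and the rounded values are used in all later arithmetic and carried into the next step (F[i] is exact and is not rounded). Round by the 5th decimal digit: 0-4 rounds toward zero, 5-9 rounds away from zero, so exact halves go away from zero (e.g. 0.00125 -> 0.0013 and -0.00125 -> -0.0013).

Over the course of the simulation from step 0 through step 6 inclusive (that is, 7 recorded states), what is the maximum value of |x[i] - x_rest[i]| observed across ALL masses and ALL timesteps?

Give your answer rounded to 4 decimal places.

Answer: 5.0000

Derivation:
Step 0: x=[6.0000 8.0000 16.0000 18.0000] v=[0.0000 0.0000 0.0000 0.0000]
Step 1: x=[3.0000 14.0000 10.0000 21.0000] v=[-6.0000 12.0000 -12.0000 6.0000]
Step 2: x=[6.0000 5.0000 19.0000 18.0000] v=[6.0000 -18.0000 18.0000 -6.0000]
Step 3: x=[3.0000 11.0000 13.0000 21.0000] v=[-6.0000 12.0000 -12.0000 6.0000]
Step 4: x=[3.0000 11.0000 13.0000 21.0000] v=[0.0000 0.0000 0.0000 0.0000]
Step 5: x=[6.0000 5.0000 19.0000 18.0000] v=[6.0000 -12.0000 12.0000 -6.0000]
Step 6: x=[3.0000 14.0000 10.0000 21.0000] v=[-6.0000 18.0000 -18.0000 6.0000]
Max displacement = 5.0000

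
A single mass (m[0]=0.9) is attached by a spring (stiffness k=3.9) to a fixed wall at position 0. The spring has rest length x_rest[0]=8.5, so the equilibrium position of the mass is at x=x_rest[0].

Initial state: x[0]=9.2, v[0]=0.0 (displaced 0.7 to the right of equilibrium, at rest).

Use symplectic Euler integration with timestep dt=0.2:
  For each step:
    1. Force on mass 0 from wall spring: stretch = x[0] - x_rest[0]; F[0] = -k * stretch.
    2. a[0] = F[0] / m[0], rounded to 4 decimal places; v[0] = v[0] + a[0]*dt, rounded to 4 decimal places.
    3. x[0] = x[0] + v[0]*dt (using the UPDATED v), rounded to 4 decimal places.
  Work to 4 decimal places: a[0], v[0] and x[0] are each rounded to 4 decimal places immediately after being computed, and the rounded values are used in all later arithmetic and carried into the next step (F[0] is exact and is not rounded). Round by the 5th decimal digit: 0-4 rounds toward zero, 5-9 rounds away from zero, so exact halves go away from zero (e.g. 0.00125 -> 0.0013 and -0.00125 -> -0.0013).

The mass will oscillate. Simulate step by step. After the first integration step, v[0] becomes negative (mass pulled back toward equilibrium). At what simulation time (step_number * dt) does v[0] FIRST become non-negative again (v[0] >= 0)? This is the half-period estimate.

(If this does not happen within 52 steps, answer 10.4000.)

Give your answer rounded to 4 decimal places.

Answer: 1.6000

Derivation:
Step 0: x=[9.2000] v=[0.0000]
Step 1: x=[9.0787] v=[-0.6067]
Step 2: x=[8.8571] v=[-1.1082]
Step 3: x=[8.5736] v=[-1.4177]
Step 4: x=[8.2773] v=[-1.4815]
Step 5: x=[8.0196] v=[-1.2885]
Step 6: x=[7.8452] v=[-0.8722]
Step 7: x=[7.7843] v=[-0.3047]
Step 8: x=[7.8474] v=[0.3156]
First v>=0 after going negative at step 8, time=1.6000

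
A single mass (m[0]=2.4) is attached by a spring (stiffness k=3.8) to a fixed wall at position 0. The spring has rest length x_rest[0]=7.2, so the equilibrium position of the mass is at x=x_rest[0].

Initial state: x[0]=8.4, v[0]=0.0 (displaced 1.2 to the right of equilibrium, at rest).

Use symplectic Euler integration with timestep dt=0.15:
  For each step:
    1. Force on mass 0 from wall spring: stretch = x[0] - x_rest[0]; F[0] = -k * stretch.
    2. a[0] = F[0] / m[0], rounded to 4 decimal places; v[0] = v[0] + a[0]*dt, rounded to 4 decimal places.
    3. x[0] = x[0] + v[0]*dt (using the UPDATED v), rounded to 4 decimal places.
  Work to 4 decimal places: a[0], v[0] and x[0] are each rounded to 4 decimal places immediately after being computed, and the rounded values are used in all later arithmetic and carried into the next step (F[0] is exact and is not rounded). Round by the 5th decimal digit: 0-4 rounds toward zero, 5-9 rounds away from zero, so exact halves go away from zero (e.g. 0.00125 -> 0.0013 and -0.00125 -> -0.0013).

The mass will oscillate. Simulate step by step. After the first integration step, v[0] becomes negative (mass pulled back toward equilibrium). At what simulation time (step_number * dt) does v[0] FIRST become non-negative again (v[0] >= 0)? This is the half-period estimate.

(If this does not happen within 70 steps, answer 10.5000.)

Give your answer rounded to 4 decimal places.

Step 0: x=[8.4000] v=[0.0000]
Step 1: x=[8.3573] v=[-0.2850]
Step 2: x=[8.2733] v=[-0.5599]
Step 3: x=[8.1511] v=[-0.8148]
Step 4: x=[7.9950] v=[-1.0407]
Step 5: x=[7.8106] v=[-1.2295]
Step 6: x=[7.6044] v=[-1.3745]
Step 7: x=[7.3838] v=[-1.4705]
Step 8: x=[7.1567] v=[-1.5142]
Step 9: x=[6.9311] v=[-1.5039]
Step 10: x=[6.7151] v=[-1.4400]
Step 11: x=[6.5164] v=[-1.3248]
Step 12: x=[6.3420] v=[-1.1624]
Step 13: x=[6.1982] v=[-0.9586]
Step 14: x=[6.0901] v=[-0.7207]
Step 15: x=[6.0215] v=[-0.4571]
Step 16: x=[5.9949] v=[-0.1772]
Step 17: x=[6.0113] v=[0.1090]
First v>=0 after going negative at step 17, time=2.5500

Answer: 2.5500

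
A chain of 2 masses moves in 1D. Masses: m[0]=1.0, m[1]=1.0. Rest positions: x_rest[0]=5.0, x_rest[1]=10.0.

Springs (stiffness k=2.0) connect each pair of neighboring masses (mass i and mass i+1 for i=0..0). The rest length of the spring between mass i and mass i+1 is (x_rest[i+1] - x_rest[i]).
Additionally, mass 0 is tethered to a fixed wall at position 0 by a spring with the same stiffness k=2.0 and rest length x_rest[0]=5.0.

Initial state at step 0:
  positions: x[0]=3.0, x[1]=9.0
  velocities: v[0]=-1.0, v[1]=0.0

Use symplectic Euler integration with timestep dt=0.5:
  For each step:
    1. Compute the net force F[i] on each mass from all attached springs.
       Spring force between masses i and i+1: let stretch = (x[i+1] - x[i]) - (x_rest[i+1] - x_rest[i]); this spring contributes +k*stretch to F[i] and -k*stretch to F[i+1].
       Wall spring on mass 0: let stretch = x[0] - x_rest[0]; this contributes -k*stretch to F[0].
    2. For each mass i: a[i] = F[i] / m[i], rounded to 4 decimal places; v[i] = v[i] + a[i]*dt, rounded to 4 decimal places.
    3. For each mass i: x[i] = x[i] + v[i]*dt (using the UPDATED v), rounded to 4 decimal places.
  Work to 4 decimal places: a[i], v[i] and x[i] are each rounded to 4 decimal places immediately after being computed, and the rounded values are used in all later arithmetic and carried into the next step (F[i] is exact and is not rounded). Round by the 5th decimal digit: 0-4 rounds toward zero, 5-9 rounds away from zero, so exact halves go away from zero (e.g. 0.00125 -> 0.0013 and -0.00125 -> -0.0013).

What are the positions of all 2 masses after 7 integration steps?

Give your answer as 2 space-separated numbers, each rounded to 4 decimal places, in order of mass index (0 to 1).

Step 0: x=[3.0000 9.0000] v=[-1.0000 0.0000]
Step 1: x=[4.0000 8.5000] v=[2.0000 -1.0000]
Step 2: x=[5.2500 8.2500] v=[2.5000 -0.5000]
Step 3: x=[5.3750 9.0000] v=[0.2500 1.5000]
Step 4: x=[4.6250 10.4375] v=[-1.5000 2.8750]
Step 5: x=[4.4688 11.4688] v=[-0.3125 2.0625]
Step 6: x=[5.5782 11.5001] v=[2.2187 0.0625]
Step 7: x=[6.8594 11.0704] v=[2.5624 -0.8594]

Answer: 6.8594 11.0704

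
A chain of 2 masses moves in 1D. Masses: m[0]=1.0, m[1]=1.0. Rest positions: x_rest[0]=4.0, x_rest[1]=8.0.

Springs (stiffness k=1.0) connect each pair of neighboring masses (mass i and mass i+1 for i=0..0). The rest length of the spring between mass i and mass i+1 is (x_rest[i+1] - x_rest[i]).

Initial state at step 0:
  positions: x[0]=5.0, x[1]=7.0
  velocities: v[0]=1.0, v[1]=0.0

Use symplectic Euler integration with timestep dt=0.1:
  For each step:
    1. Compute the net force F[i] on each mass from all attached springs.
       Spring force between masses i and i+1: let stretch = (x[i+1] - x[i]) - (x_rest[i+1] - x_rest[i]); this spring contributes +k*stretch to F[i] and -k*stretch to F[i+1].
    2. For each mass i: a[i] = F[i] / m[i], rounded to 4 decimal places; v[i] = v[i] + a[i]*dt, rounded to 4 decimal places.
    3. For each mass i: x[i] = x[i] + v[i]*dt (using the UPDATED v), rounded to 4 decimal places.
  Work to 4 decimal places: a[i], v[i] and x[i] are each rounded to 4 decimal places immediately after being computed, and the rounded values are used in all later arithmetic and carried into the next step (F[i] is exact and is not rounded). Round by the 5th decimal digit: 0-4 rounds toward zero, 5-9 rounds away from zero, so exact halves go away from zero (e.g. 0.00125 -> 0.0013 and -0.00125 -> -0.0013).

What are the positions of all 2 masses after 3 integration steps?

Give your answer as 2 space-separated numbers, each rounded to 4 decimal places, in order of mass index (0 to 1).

Step 0: x=[5.0000 7.0000] v=[1.0000 0.0000]
Step 1: x=[5.0800 7.0200] v=[0.8000 0.2000]
Step 2: x=[5.1394 7.0606] v=[0.5940 0.4060]
Step 3: x=[5.1780 7.1220] v=[0.3861 0.6139]

Answer: 5.1780 7.1220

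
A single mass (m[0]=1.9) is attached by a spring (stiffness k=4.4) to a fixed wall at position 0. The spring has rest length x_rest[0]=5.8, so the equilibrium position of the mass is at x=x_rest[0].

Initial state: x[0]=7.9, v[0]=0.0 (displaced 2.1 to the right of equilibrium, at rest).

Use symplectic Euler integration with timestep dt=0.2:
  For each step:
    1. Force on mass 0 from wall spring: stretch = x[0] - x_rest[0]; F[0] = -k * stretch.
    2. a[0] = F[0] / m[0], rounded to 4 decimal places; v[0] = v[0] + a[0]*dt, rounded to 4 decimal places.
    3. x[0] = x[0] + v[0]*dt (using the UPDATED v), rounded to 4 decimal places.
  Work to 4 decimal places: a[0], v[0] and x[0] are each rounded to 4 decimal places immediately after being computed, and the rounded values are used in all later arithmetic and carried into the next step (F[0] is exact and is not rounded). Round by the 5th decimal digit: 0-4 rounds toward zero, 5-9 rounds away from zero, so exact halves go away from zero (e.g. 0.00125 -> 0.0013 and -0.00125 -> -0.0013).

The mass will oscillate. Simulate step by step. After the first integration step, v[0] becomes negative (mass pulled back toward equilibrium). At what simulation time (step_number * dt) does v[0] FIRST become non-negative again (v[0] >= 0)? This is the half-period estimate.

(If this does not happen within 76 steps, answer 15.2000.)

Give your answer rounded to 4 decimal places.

Step 0: x=[7.9000] v=[0.0000]
Step 1: x=[7.7055] v=[-0.9726]
Step 2: x=[7.3345] v=[-1.8551]
Step 3: x=[6.8213] v=[-2.5658]
Step 4: x=[6.2135] v=[-3.0388]
Step 5: x=[5.5674] v=[-3.2303]
Step 6: x=[4.9429] v=[-3.1226]
Step 7: x=[4.3978] v=[-2.7256]
Step 8: x=[3.9826] v=[-2.0762]
Step 9: x=[3.7357] v=[-1.2345]
Step 10: x=[3.6800] v=[-0.2784]
Step 11: x=[3.8207] v=[0.7035]
First v>=0 after going negative at step 11, time=2.2000

Answer: 2.2000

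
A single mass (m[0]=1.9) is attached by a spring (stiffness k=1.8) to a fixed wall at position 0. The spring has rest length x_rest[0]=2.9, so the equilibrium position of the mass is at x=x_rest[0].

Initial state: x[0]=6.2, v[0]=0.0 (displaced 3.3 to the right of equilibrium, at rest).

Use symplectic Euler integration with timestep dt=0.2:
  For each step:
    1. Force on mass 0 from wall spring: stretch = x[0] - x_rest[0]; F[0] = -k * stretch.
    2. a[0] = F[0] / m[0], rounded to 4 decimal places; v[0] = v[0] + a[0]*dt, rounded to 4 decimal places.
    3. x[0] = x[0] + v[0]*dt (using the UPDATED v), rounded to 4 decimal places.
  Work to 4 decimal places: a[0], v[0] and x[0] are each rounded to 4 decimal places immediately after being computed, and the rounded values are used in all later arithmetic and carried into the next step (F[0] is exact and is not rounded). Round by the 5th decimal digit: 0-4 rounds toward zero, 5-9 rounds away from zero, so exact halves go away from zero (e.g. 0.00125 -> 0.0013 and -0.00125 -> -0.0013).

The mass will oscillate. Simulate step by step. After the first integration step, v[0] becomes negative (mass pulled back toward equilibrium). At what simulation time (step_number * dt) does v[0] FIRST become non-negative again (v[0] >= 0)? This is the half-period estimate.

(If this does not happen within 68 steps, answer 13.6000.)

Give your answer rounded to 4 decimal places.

Step 0: x=[6.2000] v=[0.0000]
Step 1: x=[6.0749] v=[-0.6253]
Step 2: x=[5.8295] v=[-1.2269]
Step 3: x=[5.4731] v=[-1.7820]
Step 4: x=[5.0192] v=[-2.2695]
Step 5: x=[4.4850] v=[-2.6710]
Step 6: x=[3.8907] v=[-2.9713]
Step 7: x=[3.2589] v=[-3.1590]
Step 8: x=[2.6135] v=[-3.2270]
Step 9: x=[1.9790] v=[-3.1727]
Step 10: x=[1.3794] v=[-2.9982]
Step 11: x=[0.8374] v=[-2.7101]
Step 12: x=[0.3735] v=[-2.3193]
Step 13: x=[0.0054] v=[-1.8406]
Step 14: x=[-0.2530] v=[-1.2921]
Step 15: x=[-0.3919] v=[-0.6947]
Step 16: x=[-0.4061] v=[-0.0710]
Step 17: x=[-0.2950] v=[0.5554]
First v>=0 after going negative at step 17, time=3.4000

Answer: 3.4000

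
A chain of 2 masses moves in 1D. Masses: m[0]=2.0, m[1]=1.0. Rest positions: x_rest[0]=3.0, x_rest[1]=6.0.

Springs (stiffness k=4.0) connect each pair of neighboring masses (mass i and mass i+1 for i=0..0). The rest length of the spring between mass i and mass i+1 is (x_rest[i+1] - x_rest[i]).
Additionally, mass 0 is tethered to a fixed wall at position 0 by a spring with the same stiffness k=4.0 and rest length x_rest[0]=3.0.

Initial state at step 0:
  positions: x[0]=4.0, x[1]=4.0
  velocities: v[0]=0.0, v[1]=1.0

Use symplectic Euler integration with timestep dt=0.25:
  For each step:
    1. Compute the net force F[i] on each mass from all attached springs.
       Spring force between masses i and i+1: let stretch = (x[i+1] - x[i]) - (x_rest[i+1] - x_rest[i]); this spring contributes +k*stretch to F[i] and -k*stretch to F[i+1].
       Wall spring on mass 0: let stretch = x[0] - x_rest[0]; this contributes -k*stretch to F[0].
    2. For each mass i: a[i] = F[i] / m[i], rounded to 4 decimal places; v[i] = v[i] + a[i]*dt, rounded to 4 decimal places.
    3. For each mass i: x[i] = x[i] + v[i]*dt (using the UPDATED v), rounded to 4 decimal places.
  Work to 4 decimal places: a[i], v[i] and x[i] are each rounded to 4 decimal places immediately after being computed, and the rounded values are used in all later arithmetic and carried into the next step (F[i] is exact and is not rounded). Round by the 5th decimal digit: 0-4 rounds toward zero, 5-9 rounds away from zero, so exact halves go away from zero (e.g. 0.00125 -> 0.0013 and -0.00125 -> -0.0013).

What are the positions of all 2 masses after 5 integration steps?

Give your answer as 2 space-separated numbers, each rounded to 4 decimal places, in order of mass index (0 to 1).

Answer: 2.2232 7.9640

Derivation:
Step 0: x=[4.0000 4.0000] v=[0.0000 1.0000]
Step 1: x=[3.5000 5.0000] v=[-2.0000 4.0000]
Step 2: x=[2.7500 6.3750] v=[-3.0000 5.5000]
Step 3: x=[2.1094 7.5938] v=[-2.5625 4.8750]
Step 4: x=[1.8907 8.1915] v=[-0.8750 2.3906]
Step 5: x=[2.2232 7.9640] v=[1.3301 -0.9102]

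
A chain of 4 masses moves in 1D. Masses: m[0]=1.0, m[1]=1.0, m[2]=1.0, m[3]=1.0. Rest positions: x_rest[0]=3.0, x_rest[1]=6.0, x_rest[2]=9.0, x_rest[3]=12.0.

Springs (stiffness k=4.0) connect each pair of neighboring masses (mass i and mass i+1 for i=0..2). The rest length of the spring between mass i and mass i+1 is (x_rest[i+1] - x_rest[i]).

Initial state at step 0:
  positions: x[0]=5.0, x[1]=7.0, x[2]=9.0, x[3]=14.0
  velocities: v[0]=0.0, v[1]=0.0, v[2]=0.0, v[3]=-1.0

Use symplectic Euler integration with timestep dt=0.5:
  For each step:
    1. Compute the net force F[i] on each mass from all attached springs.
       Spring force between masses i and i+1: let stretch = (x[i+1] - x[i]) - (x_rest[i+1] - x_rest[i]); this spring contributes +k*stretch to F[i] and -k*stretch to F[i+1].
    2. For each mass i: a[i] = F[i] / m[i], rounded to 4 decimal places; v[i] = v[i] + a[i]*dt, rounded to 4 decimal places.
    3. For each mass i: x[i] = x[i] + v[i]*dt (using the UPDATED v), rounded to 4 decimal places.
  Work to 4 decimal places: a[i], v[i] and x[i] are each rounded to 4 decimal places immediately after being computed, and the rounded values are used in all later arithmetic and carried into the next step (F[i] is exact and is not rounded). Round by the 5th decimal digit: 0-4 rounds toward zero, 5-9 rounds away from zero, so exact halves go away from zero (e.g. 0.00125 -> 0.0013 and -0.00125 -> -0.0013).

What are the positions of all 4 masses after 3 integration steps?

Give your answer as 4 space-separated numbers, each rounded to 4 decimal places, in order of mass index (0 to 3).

Answer: 5.0000 5.5000 9.5000 13.5000

Derivation:
Step 0: x=[5.0000 7.0000 9.0000 14.0000] v=[0.0000 0.0000 0.0000 -1.0000]
Step 1: x=[4.0000 7.0000 12.0000 11.5000] v=[-2.0000 0.0000 6.0000 -5.0000]
Step 2: x=[3.0000 9.0000 9.5000 12.5000] v=[-2.0000 4.0000 -5.0000 2.0000]
Step 3: x=[5.0000 5.5000 9.5000 13.5000] v=[4.0000 -7.0000 0.0000 2.0000]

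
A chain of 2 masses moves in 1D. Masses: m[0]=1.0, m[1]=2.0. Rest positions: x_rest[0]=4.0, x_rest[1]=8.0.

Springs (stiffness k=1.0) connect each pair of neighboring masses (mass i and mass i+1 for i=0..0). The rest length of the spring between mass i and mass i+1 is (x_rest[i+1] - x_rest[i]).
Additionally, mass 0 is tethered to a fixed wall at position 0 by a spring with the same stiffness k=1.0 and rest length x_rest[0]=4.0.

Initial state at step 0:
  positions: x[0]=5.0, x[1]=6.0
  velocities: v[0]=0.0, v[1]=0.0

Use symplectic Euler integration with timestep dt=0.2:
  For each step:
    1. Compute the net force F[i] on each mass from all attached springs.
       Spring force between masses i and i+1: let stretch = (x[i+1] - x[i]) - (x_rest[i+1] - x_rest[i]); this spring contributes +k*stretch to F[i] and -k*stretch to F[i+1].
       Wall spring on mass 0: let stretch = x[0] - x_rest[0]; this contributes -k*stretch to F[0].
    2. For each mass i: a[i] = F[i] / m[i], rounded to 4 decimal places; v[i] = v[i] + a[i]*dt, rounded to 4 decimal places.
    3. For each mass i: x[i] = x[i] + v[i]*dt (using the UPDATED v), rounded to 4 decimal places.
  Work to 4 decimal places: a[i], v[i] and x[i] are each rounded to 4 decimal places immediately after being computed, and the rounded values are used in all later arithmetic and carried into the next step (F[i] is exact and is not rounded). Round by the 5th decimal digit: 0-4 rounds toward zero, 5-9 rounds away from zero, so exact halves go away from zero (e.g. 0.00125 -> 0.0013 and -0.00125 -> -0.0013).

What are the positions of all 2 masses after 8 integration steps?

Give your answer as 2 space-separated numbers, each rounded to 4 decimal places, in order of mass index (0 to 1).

Step 0: x=[5.0000 6.0000] v=[0.0000 0.0000]
Step 1: x=[4.8400 6.0600] v=[-0.8000 0.3000]
Step 2: x=[4.5352 6.1756] v=[-1.5240 0.5780]
Step 3: x=[4.1146 6.3384] v=[-2.1030 0.8140]
Step 4: x=[3.6184 6.5367] v=[-2.4812 0.9916]
Step 5: x=[3.0942 6.7567] v=[-2.6212 1.0998]
Step 6: x=[2.5927 6.9834] v=[-2.5075 1.1336]
Step 7: x=[2.1631 7.2023] v=[-2.1479 1.0945]
Step 8: x=[1.8486 7.4004] v=[-1.5727 0.9906]

Answer: 1.8486 7.4004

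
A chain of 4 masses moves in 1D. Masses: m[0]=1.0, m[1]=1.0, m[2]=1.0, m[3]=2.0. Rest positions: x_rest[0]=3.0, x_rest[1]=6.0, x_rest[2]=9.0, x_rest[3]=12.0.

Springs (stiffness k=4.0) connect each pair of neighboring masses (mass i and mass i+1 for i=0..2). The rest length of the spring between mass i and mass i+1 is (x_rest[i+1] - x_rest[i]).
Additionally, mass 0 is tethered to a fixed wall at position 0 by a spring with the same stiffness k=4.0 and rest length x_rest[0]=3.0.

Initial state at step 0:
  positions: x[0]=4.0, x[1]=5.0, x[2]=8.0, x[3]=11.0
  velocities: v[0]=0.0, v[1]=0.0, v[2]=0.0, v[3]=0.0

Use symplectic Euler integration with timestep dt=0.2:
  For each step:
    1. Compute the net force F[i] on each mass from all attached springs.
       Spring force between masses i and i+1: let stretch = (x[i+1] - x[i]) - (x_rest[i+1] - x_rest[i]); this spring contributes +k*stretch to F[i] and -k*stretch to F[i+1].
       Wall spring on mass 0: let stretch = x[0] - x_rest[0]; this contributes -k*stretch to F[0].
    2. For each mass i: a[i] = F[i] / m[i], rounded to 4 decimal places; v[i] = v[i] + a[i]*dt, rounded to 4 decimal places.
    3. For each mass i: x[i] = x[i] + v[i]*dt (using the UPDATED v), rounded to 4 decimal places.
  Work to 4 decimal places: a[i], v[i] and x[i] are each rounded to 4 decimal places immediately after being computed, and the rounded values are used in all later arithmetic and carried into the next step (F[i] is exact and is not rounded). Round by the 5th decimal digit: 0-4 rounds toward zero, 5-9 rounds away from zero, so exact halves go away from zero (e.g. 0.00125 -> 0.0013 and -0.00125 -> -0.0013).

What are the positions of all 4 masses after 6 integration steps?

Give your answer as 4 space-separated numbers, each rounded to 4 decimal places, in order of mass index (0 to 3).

Step 0: x=[4.0000 5.0000 8.0000 11.0000] v=[0.0000 0.0000 0.0000 0.0000]
Step 1: x=[3.5200 5.3200 8.0000 11.0000] v=[-2.4000 1.6000 0.0000 0.0000]
Step 2: x=[2.7648 5.7808 8.0512 11.0000] v=[-3.7760 2.3040 0.2560 0.0000]
Step 3: x=[2.0498 6.1223 8.2109 11.0041] v=[-3.5750 1.7075 0.7987 0.0205]
Step 4: x=[1.6584 6.1464 8.4834 11.0247] v=[-1.9568 0.1204 1.3624 0.1032]
Step 5: x=[1.7198 5.8263 8.7886 11.0820] v=[0.3069 -1.6004 1.5258 0.2867]
Step 6: x=[2.1631 5.3231 8.9867 11.1959] v=[2.2163 -2.5158 0.9907 0.5693]

Answer: 2.1631 5.3231 8.9867 11.1959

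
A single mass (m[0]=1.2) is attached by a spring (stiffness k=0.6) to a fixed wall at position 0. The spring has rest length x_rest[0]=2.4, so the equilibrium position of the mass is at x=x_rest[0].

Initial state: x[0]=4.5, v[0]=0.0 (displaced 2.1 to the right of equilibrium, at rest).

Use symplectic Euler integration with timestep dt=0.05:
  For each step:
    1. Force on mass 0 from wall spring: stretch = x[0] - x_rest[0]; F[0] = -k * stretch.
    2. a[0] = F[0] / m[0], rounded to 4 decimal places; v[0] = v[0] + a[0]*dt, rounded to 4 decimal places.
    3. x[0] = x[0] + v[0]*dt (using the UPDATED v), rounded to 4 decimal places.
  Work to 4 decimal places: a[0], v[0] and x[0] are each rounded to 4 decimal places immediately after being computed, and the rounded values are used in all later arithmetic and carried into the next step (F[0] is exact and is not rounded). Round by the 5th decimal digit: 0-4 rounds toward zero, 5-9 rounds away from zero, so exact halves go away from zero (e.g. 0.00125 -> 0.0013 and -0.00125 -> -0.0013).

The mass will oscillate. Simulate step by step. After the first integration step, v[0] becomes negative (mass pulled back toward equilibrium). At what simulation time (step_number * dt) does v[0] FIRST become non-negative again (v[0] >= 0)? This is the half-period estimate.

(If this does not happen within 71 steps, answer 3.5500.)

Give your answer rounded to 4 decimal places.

Step 0: x=[4.5000] v=[0.0000]
Step 1: x=[4.4974] v=[-0.0525]
Step 2: x=[4.4922] v=[-0.1049]
Step 3: x=[4.4843] v=[-0.1572]
Step 4: x=[4.4738] v=[-0.2093]
Step 5: x=[4.4607] v=[-0.2611]
Step 6: x=[4.4451] v=[-0.3126]
Step 7: x=[4.4269] v=[-0.3637]
Step 8: x=[4.4062] v=[-0.4144]
Step 9: x=[4.3830] v=[-0.4646]
Step 10: x=[4.3573] v=[-0.5142]
Step 11: x=[4.3291] v=[-0.5631]
Step 12: x=[4.2985] v=[-0.6113]
Step 13: x=[4.2656] v=[-0.6588]
Step 14: x=[4.2303] v=[-0.7054]
Step 15: x=[4.1927] v=[-0.7512]
Step 16: x=[4.1529] v=[-0.7960]
Step 17: x=[4.1109] v=[-0.8398]
Step 18: x=[4.0668] v=[-0.8826]
Step 19: x=[4.0206] v=[-0.9243]
Step 20: x=[3.9724] v=[-0.9648]
Step 21: x=[3.9222] v=[-1.0041]
Step 22: x=[3.8701] v=[-1.0422]
Step 23: x=[3.8162] v=[-1.0790]
Step 24: x=[3.7605] v=[-1.1144]
Step 25: x=[3.7031] v=[-1.1484]
Step 26: x=[3.6441] v=[-1.1810]
Step 27: x=[3.5835] v=[-1.2121]
Step 28: x=[3.5214] v=[-1.2417]
Step 29: x=[3.4579] v=[-1.2697]
Step 30: x=[3.3931] v=[-1.2962]
Step 31: x=[3.3271] v=[-1.3210]
Step 32: x=[3.2599] v=[-1.3442]
Step 33: x=[3.1916] v=[-1.3657]
Step 34: x=[3.1223] v=[-1.3855]
Step 35: x=[3.0521] v=[-1.4036]
Step 36: x=[2.9811] v=[-1.4199]
Step 37: x=[2.9094] v=[-1.4344]
Step 38: x=[2.8370] v=[-1.4471]
Step 39: x=[2.7641] v=[-1.4580]
Step 40: x=[2.6907] v=[-1.4671]
Step 41: x=[2.6170] v=[-1.4744]
Step 42: x=[2.5430] v=[-1.4798]
Step 43: x=[2.4688] v=[-1.4834]
Step 44: x=[2.3945] v=[-1.4851]
Step 45: x=[2.3203] v=[-1.4850]
Step 46: x=[2.2462] v=[-1.4830]
Step 47: x=[2.1722] v=[-1.4792]
Step 48: x=[2.0985] v=[-1.4735]
Step 49: x=[2.0252] v=[-1.4660]
Step 50: x=[1.9524] v=[-1.4566]
Step 51: x=[1.8801] v=[-1.4454]
Step 52: x=[1.8085] v=[-1.4324]
Step 53: x=[1.7376] v=[-1.4176]
Step 54: x=[1.6676] v=[-1.4010]
Step 55: x=[1.5985] v=[-1.3827]
Step 56: x=[1.5304] v=[-1.3627]
Step 57: x=[1.4634] v=[-1.3410]
Step 58: x=[1.3975] v=[-1.3176]
Step 59: x=[1.3329] v=[-1.2925]
Step 60: x=[1.2696] v=[-1.2658]
Step 61: x=[1.2077] v=[-1.2375]
Step 62: x=[1.1473] v=[-1.2077]
Step 63: x=[1.0885] v=[-1.1764]
Step 64: x=[1.0313] v=[-1.1436]
Step 65: x=[0.9758] v=[-1.1094]
Step 66: x=[0.9221] v=[-1.0738]
Step 67: x=[0.8703] v=[-1.0369]
Step 68: x=[0.8204] v=[-0.9987]
Step 69: x=[0.7724] v=[-0.9592]
Step 70: x=[0.7265] v=[-0.9185]
Step 71: x=[0.6827] v=[-0.8767]
v[0] did not become non-negative within 71 steps; using fallback time=3.5500

Answer: 3.5500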